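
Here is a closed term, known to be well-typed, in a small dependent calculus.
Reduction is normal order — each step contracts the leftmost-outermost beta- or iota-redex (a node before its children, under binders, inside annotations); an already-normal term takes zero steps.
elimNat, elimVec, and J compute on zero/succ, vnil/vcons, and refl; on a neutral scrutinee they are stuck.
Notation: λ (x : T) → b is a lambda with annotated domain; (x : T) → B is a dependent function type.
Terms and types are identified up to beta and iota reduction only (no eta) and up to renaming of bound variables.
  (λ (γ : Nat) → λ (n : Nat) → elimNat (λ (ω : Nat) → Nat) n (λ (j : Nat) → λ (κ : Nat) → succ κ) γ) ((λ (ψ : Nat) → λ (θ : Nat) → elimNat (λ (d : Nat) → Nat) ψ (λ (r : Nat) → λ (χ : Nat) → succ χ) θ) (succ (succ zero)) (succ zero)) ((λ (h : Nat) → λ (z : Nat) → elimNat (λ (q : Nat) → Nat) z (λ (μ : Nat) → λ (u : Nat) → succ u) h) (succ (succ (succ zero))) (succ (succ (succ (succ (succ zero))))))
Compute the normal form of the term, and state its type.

normal form:
  succ (succ (succ (succ (succ (succ (succ (succ (succ (succ (succ zero))))))))))
type:
  Nat


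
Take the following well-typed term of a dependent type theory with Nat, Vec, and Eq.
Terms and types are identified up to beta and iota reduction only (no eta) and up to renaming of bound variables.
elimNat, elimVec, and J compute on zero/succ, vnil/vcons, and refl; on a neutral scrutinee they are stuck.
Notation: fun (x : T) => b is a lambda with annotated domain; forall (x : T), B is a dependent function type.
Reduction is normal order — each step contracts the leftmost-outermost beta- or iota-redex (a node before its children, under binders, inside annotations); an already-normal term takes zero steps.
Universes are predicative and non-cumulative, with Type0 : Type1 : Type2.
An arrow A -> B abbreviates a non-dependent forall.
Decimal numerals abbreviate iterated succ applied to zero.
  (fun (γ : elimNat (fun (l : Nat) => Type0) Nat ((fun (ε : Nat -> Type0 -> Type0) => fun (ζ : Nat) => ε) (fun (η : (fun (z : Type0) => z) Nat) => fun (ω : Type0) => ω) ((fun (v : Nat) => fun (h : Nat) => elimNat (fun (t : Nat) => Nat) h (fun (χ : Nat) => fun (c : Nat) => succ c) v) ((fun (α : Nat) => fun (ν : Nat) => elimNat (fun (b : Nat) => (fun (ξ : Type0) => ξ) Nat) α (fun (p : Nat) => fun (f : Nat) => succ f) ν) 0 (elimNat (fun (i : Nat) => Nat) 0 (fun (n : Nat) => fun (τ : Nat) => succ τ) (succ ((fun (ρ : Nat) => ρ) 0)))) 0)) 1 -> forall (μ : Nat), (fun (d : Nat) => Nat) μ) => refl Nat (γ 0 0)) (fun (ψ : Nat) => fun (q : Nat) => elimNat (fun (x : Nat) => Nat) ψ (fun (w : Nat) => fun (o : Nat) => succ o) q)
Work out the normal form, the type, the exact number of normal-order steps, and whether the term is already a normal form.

normal form:
  refl Nat 0
inferred type:
  Eq Nat 0 0
steps to reach normal form (normal order): 4
started in normal form: no
first contracted redex: a beta-redex


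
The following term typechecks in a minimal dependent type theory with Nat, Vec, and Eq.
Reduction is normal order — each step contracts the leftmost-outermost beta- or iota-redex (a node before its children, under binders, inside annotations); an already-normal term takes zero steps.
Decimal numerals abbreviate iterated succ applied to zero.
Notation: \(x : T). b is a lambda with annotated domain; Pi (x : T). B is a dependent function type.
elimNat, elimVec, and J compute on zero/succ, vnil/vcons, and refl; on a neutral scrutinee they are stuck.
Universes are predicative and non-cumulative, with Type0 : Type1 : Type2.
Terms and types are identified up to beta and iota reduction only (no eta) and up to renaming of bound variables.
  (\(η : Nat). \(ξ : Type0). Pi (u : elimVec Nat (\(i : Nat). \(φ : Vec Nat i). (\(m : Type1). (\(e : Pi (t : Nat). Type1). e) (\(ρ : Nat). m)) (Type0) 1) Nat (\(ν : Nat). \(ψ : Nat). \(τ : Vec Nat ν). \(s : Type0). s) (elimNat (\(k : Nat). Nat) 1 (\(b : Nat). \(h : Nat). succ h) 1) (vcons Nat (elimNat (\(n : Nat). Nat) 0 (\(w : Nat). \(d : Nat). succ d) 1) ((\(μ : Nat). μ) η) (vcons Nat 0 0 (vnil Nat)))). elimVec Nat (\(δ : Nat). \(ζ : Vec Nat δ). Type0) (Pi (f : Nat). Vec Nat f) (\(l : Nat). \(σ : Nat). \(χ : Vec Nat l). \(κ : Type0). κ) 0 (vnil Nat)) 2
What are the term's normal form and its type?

normal form:
  \(η : Type0). Pi (ξ : Nat). Pi (u : Nat). Vec Nat u
type:
  Pi (η : Type0). Type0
observation: 13 normal-order steps normalize the term, beginning with a beta-redex.


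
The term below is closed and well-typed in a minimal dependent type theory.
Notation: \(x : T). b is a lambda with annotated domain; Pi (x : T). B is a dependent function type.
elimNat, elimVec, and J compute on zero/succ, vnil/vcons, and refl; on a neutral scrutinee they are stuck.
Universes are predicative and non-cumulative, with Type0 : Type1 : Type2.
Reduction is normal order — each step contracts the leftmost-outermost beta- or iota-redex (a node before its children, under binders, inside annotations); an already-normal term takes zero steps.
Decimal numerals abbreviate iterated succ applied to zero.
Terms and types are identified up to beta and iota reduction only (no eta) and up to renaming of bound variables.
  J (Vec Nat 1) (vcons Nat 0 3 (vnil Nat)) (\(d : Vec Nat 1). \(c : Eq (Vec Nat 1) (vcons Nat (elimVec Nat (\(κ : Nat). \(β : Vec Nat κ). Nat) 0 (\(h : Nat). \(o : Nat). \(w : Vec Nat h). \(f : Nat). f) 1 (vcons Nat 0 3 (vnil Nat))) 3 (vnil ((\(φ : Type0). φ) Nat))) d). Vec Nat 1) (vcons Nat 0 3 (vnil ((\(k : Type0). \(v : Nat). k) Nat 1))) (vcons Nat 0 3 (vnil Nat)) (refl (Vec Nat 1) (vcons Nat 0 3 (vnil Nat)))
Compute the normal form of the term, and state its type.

resulting normal form:
  vcons Nat 0 3 (vnil Nat)
inferred type:
  Vec Nat 1
observation: the first redex contracted is a J iota-redex; the normal form is reached in 3 normal-order steps.


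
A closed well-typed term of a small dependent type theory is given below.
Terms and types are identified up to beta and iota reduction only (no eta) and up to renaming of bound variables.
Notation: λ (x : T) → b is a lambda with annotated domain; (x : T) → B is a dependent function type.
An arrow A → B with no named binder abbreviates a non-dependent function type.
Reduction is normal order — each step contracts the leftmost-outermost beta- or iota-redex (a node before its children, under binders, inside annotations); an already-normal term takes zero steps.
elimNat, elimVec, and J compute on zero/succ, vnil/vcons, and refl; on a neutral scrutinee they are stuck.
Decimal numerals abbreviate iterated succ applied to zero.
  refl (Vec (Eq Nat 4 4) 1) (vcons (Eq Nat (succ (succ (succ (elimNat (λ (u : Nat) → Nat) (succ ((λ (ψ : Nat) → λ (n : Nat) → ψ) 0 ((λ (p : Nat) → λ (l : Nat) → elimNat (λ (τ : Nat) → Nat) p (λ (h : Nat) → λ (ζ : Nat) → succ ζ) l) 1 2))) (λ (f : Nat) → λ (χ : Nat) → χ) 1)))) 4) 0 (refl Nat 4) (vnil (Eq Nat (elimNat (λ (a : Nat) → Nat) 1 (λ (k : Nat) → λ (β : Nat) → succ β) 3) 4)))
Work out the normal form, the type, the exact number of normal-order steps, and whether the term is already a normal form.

reduced normal form:
  refl (Vec (Eq Nat 4 4) 1) (vcons (Eq Nat 4 4) 0 (refl Nat 4) (vnil (Eq Nat 4 4)))
type:
  Eq (Vec (Eq Nat 4 4) 1) (vcons (Eq Nat 4 4) 0 (refl Nat 4) (vnil (Eq Nat 4 4))) (vcons (Eq Nat 4 4) 0 (refl Nat 4) (vnil (Eq Nat 4 4)))
reduction steps (normal order): 16
already normal: no
first redex: an elimNat iota-redex


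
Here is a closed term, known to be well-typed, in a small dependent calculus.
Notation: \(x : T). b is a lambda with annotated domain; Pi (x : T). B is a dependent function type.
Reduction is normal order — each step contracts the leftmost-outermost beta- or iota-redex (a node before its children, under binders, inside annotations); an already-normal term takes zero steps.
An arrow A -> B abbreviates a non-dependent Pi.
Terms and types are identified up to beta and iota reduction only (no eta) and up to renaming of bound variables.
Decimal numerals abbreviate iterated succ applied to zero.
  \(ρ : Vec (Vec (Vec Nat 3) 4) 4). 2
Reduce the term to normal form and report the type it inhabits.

normal form:
  \(ρ : Vec (Vec (Vec Nat 3) 4) 4). 2
the term's type:
  Vec (Vec (Vec Nat 3) 4) 4 -> Nat


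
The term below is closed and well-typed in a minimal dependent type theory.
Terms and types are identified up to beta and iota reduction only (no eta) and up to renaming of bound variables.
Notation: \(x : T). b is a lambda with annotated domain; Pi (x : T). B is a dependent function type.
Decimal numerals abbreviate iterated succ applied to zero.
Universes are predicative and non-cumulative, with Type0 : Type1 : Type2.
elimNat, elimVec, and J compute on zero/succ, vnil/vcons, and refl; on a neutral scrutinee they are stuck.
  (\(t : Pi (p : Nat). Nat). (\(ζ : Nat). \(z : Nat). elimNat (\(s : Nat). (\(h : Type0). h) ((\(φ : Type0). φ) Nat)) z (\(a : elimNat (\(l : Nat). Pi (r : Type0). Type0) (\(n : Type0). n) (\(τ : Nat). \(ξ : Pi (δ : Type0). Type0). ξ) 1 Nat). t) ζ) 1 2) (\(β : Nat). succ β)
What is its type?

type:
  Nat


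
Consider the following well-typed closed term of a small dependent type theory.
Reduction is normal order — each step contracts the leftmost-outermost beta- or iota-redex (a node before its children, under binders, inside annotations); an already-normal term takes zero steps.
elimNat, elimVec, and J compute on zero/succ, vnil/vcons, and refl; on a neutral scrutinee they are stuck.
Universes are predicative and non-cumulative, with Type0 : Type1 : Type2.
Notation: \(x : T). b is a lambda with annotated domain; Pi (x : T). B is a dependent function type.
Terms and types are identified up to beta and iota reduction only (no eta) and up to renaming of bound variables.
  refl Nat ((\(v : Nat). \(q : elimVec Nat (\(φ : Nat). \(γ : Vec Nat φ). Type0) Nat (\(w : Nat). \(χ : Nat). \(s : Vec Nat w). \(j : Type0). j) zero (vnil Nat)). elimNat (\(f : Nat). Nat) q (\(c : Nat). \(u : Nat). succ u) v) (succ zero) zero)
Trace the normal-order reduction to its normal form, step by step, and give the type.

reduction (normal order):
  refl Nat ((\(v : Nat). \(q : elimVec Nat (\(φ : Nat). \(γ : Vec Nat φ). Type0) Nat (\(w : Nat). \(χ : Nat). \(s : Vec Nat w). \(j : Type0). j) zero (vnil Nat)). elimNat (\(f : Nat). Nat) q (\(c : Nat). \(u : Nat). succ u) v) (succ zero) zero)
  ~> refl Nat ((\(v : elimVec Nat (\(q : Nat). \(φ : Vec Nat q). Type0) Nat (\(γ : Nat). \(w : Nat). \(χ : Vec Nat γ). \(s : Type0). s) zero (vnil Nat)). elimNat (\(j : Nat). Nat) v (\(f : Nat). \(c : Nat). succ c) (succ zero)) zero)
  ~> refl Nat (elimNat (\(v : Nat). Nat) zero (\(q : Nat). \(φ : Nat). succ φ) (succ zero))
  ~> refl Nat ((\(v : Nat). \(q : Nat). succ q) zero (elimNat (\(φ : Nat). Nat) zero (\(γ : Nat). \(w : Nat). succ w) zero))
  ~> refl Nat ((\(v : Nat). succ v) (elimNat (\(q : Nat). Nat) zero (\(φ : Nat). \(γ : Nat). succ γ) zero))
  ~> refl Nat (succ (elimNat (\(v : Nat). Nat) zero (\(q : Nat). \(φ : Nat). succ φ) zero))
  ~> refl Nat (succ zero)
the term's type:
  Eq Nat (succ zero) (succ zero)


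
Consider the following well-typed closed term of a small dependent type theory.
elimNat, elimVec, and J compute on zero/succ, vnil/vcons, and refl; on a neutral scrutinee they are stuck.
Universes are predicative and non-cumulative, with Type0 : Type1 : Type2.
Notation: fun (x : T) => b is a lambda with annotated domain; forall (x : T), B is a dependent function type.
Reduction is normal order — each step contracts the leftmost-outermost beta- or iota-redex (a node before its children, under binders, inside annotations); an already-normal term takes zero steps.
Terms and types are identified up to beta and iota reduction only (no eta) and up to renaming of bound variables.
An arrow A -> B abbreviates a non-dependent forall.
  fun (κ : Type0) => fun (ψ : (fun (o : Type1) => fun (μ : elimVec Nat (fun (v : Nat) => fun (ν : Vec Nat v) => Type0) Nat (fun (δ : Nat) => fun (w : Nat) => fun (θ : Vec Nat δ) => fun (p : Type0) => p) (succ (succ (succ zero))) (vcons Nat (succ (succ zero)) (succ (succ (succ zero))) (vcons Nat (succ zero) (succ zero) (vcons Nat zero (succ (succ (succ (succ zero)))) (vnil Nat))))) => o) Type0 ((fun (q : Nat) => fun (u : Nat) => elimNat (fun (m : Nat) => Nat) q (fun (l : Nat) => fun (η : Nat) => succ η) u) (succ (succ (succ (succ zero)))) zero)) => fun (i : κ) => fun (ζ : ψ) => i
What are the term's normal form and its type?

normal form:
  fun (κ : Type0) => fun (ψ : Type0) => fun (o : κ) => fun (μ : ψ) => o
the term's type:
  forall (κ : Type0), forall (ψ : Type0), κ -> ψ -> κ


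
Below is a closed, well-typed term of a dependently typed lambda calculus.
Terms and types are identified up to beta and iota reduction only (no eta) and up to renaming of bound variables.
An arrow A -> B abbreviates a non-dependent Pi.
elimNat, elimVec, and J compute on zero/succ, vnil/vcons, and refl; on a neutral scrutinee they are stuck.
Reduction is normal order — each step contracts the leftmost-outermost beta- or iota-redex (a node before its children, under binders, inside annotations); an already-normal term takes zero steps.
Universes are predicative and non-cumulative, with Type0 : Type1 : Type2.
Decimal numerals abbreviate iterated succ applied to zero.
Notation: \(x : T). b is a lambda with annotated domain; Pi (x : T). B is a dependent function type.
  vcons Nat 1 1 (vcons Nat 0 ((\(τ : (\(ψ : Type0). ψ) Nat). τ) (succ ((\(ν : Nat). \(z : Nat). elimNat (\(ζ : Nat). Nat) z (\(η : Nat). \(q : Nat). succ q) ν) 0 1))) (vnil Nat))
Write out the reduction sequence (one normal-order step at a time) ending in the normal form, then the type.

normal-order reduction sequence:
  vcons Nat 1 1 (vcons Nat 0 ((\(τ : (\(ψ : Type0). ψ) Nat). τ) (succ ((\(ν : Nat). \(z : Nat). elimNat (\(ζ : Nat). Nat) z (\(η : Nat). \(q : Nat). succ q) ν) 0 1))) (vnil Nat))
  ~> vcons Nat 1 1 (vcons Nat 0 (succ ((\(τ : Nat). \(ψ : Nat). elimNat (\(ν : Nat). Nat) ψ (\(z : Nat). \(ζ : Nat). succ ζ) τ) 0 1)) (vnil Nat))
  ~> vcons Nat 1 1 (vcons Nat 0 (succ ((\(τ : Nat). elimNat (\(ψ : Nat). Nat) τ (\(ν : Nat). \(z : Nat). succ z) 0) 1)) (vnil Nat))
  ~> vcons Nat 1 1 (vcons Nat 0 (succ (elimNat (\(τ : Nat). Nat) 1 (\(ψ : Nat). \(ν : Nat). succ ν) 0)) (vnil Nat))
  ~> vcons Nat 1 1 (vcons Nat 0 2 (vnil Nat))
type:
  Vec Nat 2


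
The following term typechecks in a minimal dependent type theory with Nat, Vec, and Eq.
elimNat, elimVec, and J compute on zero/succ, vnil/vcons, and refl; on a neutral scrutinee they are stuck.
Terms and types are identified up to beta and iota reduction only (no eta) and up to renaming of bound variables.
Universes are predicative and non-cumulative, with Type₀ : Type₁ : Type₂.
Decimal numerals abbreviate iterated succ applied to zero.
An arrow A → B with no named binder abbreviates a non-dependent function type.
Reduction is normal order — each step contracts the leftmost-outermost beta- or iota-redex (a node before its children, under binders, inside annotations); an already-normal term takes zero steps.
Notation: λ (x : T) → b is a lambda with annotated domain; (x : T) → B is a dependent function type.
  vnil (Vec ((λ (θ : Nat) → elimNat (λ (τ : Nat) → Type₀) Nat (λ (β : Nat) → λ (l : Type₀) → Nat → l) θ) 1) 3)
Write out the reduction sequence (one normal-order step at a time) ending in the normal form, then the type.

reduction (normal order):
  vnil (Vec ((λ (θ : Nat) → elimNat (λ (τ : Nat) → Type₀) Nat (λ (β : Nat) → λ (l : Type₀) → Nat → l) θ) 1) 3)
  ~> vnil (Vec (elimNat (λ (θ : Nat) → Type₀) Nat (λ (τ : Nat) → λ (β : Type₀) → Nat → β) 1) 3)
  ~> vnil (Vec ((λ (θ : Nat) → λ (τ : Type₀) → Nat → τ) 0 (elimNat (λ (β : Nat) → Type₀) Nat (λ (l : Nat) → λ (ρ : Type₀) → Nat → ρ) 0)) 3)
  ~> vnil (Vec ((λ (θ : Type₀) → Nat → θ) (elimNat (λ (τ : Nat) → Type₀) Nat (λ (β : Nat) → λ (l : Type₀) → Nat → l) 0)) 3)
  ~> vnil (Vec (Nat → elimNat (λ (θ : Nat) → Type₀) Nat (λ (τ : Nat) → λ (β : Type₀) → Nat → β) 0) 3)
  ~> vnil (Vec (Nat → Nat) 3)
inferred type:
  Vec (Vec (Nat → Nat) 3) 0


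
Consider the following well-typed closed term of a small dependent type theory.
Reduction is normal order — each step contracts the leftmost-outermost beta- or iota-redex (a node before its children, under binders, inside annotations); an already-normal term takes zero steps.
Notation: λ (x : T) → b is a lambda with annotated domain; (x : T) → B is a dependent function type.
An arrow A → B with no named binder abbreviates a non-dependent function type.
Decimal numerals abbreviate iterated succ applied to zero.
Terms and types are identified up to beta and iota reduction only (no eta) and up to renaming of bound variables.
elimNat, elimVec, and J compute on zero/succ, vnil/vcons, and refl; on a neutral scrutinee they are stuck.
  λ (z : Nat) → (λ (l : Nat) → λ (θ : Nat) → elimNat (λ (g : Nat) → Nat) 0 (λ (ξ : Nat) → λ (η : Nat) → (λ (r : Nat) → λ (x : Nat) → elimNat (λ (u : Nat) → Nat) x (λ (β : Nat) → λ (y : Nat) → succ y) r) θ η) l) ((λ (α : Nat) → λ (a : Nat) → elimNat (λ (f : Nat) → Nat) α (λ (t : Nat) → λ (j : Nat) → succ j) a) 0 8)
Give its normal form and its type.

normal form:
  λ (z : Nat) → λ (l : Nat) → elimNat (λ (θ : Nat) → Nat) (elimNat (λ (g : Nat) → Nat) (elimNat (λ (ξ : Nat) → Nat) (elimNat (λ (η : Nat) → Nat) (elimNat (λ (r : Nat) → Nat) (elimNat (λ (x : Nat) → Nat) (elimNat (λ (u : Nat) → Nat) (elimNat (λ (β : Nat) → Nat) 0 (λ (y : Nat) → λ (α : Nat) → succ α) l) (λ (a : Nat) → λ (f : Nat) → succ f) l) (λ (t : Nat) → λ (j : Nat) → succ j) l) (λ (i : Nat) → λ (k : Nat) → succ k) l) (λ (p : Nat) → λ (ρ : Nat) → succ ρ) l) (λ (μ : Nat) → λ (v : Nat) → succ v) l) (λ (c : Nat) → λ (ε : Nat) → succ ε) l) (λ (φ : Nat) → λ (h : Nat) → succ h) l
inferred type:
  Nat → Nat → Nat
observation: contracting a beta-redex first, the term normalizes in 55 steps.


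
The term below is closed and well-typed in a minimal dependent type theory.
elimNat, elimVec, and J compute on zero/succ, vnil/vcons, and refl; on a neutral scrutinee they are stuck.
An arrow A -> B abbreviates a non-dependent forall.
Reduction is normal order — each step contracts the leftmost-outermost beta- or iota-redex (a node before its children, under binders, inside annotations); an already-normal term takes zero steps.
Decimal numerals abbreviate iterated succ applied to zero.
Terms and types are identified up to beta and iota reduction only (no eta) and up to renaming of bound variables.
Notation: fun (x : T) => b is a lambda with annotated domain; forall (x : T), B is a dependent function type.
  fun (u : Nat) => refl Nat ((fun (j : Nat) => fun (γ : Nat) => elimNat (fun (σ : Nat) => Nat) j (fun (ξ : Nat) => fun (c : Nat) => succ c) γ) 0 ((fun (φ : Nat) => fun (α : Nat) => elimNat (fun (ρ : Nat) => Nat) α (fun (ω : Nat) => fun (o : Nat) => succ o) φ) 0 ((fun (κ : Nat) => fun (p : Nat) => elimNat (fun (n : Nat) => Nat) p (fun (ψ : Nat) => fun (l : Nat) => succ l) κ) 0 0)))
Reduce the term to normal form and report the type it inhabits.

reduced normal form:
  fun (u : Nat) => refl Nat 0
the term's type:
  Nat -> Eq Nat 0 0


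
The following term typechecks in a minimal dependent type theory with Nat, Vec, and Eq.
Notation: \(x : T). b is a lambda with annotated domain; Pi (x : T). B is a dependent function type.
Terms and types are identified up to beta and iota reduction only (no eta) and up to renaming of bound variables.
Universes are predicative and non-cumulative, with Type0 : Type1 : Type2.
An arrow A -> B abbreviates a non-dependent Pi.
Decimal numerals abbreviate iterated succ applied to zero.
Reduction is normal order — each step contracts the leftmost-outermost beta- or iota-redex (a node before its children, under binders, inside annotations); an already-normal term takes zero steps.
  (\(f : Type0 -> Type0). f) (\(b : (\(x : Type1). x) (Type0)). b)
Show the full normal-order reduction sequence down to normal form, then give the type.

reduction (normal order):
  (\(f : Type0 -> Type0). f) (\(b : (\(x : Type1). x) (Type0)). b)
  ~> \(f : (\(b : Type1). b) (Type0)). f
  ~> \(f : Type0). f
type:
  Type0 -> Type0


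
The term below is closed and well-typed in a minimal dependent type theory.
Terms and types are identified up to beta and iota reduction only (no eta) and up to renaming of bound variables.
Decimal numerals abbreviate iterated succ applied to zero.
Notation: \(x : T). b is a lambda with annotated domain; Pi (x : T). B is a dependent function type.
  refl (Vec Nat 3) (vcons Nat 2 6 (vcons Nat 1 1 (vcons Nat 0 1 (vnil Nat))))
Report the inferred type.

the term's type:
  Eq (Vec Nat 3) (vcons Nat 2 6 (vcons Nat 1 1 (vcons Nat 0 1 (vnil Nat)))) (vcons Nat 2 6 (vcons Nat 1 1 (vcons Nat 0 1 (vnil Nat))))


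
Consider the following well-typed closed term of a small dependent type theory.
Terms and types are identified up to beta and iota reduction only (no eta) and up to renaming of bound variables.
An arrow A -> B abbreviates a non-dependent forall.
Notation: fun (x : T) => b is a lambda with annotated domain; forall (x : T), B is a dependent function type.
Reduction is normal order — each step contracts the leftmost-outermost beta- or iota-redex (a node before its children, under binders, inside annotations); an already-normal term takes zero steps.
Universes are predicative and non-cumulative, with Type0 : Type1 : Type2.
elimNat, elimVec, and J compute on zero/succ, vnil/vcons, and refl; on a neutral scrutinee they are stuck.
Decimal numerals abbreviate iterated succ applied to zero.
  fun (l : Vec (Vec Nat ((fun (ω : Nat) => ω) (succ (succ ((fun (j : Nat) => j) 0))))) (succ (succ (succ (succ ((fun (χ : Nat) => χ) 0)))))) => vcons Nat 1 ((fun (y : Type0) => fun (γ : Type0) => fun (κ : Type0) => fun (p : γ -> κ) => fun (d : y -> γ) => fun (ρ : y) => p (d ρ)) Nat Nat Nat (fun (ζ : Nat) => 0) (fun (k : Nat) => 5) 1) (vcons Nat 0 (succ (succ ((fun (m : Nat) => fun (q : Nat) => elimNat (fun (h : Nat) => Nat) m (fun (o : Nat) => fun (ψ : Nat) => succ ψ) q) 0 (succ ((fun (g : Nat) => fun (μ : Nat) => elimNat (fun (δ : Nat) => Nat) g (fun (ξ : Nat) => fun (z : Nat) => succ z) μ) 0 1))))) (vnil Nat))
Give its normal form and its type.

reduced normal form:
  fun (l : Vec (Vec Nat 2) 4) => vcons Nat 1 0 (vcons Nat 0 4 (vnil Nat))
the term's type:
  Vec (Vec Nat 2) 4 -> Vec Nat 2


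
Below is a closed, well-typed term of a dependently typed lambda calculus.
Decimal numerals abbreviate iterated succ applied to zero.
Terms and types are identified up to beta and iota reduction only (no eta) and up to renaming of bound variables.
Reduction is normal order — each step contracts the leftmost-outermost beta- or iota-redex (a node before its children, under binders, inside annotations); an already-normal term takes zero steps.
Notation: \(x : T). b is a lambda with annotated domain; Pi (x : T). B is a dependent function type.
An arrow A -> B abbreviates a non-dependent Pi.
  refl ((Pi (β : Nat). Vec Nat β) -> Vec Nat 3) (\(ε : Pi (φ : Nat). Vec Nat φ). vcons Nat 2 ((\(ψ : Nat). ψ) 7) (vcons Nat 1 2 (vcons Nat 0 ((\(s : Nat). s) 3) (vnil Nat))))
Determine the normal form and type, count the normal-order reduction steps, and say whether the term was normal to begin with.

reduced normal form:
  refl ((Pi (β : Nat). Vec Nat β) -> Vec Nat 3) (\(ε : Pi (φ : Nat). Vec Nat φ). vcons Nat 2 7 (vcons Nat 1 2 (vcons Nat 0 3 (vnil Nat))))
the term's type:
  Eq ((Pi (β : Nat). Vec Nat β) -> Vec Nat 3) (\(ε : Pi (φ : Nat). Vec Nat φ). vcons Nat 2 7 (vcons Nat 1 2 (vcons Nat 0 3 (vnil Nat)))) (\(ψ : Pi (s : Nat). Vec Nat s). vcons Nat 2 7 (vcons Nat 1 2 (vcons Nat 0 3 (vnil Nat))))
reduction steps (normal order): 2
already normal: no
first redex: a beta-redex


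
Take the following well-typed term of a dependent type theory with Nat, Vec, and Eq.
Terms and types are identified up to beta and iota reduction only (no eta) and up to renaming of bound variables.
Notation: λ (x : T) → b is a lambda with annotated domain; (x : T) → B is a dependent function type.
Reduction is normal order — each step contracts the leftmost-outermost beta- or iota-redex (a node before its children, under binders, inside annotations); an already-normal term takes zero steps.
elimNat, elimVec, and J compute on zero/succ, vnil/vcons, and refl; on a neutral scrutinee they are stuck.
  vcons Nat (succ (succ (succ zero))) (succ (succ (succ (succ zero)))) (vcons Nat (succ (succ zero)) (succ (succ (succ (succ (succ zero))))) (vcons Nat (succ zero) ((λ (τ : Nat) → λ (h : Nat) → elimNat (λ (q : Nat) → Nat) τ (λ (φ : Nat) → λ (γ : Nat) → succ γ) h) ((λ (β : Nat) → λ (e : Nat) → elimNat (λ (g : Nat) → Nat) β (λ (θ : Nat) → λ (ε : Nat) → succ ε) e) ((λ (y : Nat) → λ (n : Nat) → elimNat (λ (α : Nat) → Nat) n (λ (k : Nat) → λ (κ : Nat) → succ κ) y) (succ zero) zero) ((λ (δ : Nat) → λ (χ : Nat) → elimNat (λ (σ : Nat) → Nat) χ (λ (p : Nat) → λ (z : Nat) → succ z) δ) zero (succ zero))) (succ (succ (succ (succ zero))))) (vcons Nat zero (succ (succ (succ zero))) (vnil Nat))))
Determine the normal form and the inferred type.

reduced normal form:
  vcons Nat (succ (succ (succ zero))) (succ (succ (succ (succ zero)))) (vcons Nat (succ (succ zero)) (succ (succ (succ (succ (succ zero))))) (vcons Nat (succ zero) (succ (succ (succ (succ (succ (succ zero)))))) (vcons Nat zero (succ (succ (succ zero))) (vnil Nat))))
inferred type:
  Vec Nat (succ (succ (succ (succ zero))))


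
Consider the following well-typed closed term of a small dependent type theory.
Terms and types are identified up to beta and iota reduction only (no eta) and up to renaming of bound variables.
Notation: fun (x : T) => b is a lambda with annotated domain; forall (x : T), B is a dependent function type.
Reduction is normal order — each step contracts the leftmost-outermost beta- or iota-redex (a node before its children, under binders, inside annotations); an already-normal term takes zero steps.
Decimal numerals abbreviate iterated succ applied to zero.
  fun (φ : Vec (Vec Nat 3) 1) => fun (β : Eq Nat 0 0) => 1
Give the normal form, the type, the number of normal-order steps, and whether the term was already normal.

reduced normal form:
  fun (φ : Vec (Vec Nat 3) 1) => fun (β : Eq Nat 0 0) => 1
type:
  forall (φ : Vec (Vec Nat 3) 1), forall (β : Eq Nat 0 0), Nat
normal-order step count: 0
started in normal form: yes


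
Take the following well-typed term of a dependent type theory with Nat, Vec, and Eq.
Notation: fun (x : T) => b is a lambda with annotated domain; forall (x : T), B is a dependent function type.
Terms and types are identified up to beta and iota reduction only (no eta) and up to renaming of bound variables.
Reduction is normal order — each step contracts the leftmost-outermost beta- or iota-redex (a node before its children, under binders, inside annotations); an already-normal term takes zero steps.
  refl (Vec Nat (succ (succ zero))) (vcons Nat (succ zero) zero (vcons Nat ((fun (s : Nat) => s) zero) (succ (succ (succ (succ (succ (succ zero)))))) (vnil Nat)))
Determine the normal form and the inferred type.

reduced normal form:
  refl (Vec Nat (succ (succ zero))) (vcons Nat (succ zero) zero (vcons Nat zero (succ (succ (succ (succ (succ (succ zero)))))) (vnil Nat)))
type:
  Eq (Vec Nat (succ (succ zero))) (vcons Nat (succ zero) zero (vcons Nat zero (succ (succ (succ (succ (succ (succ zero)))))) (vnil Nat))) (vcons Nat (succ zero) zero (vcons Nat zero (succ (succ (succ (succ (succ (succ zero)))))) (vnil Nat)))
observation: the first redex contracted is a beta-redex; the normal form is reached in 1 normal-order step.


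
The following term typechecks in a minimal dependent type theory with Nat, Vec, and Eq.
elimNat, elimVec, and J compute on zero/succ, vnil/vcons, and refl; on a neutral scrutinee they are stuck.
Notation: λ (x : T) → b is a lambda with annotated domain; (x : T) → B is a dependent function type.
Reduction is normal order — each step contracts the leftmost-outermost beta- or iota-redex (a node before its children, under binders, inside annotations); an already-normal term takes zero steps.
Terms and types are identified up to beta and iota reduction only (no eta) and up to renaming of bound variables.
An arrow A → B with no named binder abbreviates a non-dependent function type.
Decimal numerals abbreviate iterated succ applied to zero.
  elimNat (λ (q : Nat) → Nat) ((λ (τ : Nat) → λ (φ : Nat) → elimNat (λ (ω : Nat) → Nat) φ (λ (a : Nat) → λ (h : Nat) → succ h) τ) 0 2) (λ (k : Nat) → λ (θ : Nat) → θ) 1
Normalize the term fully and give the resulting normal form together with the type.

reduced normal form:
  2
the term's type:
  Nat
observation: contracting an elimNat iota-redex first, the term normalizes in 7 steps.


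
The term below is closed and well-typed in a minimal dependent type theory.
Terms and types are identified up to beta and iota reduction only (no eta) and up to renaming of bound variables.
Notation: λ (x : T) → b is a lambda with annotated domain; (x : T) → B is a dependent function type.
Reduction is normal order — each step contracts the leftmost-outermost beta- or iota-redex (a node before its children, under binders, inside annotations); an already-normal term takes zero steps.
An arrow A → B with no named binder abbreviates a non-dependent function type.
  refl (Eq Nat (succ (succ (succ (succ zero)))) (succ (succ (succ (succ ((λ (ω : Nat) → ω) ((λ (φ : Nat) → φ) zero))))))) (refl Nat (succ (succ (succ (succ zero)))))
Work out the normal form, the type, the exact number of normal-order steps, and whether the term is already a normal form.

reduced normal form:
  refl (Eq Nat (succ (succ (succ (succ zero)))) (succ (succ (succ (succ zero))))) (refl Nat (succ (succ (succ (succ zero)))))
inferred type:
  Eq (Eq Nat (succ (succ (succ (succ zero)))) (succ (succ (succ (succ zero))))) (refl Nat (succ (succ (succ (succ zero))))) (refl Nat (succ (succ (succ (succ zero)))))
reduction steps (normal order): 2
term was already normal: no
first redex: a beta-redex


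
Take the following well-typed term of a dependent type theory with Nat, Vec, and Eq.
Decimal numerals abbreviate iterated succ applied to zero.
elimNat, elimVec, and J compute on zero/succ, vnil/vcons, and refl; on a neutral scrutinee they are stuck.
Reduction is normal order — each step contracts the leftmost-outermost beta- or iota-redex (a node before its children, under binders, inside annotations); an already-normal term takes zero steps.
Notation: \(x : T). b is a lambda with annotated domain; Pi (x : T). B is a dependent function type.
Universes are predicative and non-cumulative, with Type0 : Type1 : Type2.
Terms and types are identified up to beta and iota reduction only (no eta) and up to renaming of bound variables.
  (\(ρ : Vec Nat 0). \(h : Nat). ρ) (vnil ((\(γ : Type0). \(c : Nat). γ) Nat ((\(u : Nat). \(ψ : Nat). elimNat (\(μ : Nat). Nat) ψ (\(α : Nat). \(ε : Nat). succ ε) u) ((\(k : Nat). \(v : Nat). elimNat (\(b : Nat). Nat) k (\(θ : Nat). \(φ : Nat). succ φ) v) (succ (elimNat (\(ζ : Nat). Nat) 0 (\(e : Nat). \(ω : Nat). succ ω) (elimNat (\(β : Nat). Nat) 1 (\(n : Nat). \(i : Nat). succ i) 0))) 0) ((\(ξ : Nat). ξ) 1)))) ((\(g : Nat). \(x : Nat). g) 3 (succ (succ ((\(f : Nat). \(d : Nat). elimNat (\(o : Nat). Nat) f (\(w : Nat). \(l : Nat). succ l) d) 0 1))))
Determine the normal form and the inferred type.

normal form:
  vnil Nat
inferred type:
  Vec Nat 0
observation: the leftmost-outermost redex is a beta-redex, and normalization takes 4 steps.


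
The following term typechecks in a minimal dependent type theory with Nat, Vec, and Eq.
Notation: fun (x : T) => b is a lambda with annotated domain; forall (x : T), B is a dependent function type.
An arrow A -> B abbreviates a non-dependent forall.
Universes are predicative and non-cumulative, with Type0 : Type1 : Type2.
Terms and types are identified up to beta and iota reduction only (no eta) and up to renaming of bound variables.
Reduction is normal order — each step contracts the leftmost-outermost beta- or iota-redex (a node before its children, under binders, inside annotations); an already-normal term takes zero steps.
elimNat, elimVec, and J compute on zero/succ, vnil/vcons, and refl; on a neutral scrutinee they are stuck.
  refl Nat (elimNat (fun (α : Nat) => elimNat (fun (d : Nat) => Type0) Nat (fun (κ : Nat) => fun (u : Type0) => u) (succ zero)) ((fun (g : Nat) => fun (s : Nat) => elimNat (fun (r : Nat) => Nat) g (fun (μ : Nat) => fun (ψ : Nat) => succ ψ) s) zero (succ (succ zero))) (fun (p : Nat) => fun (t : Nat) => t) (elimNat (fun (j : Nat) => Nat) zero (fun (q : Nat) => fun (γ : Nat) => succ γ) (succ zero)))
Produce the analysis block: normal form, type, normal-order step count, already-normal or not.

reduced normal form:
  refl Nat (succ (succ zero))
type:
  Eq Nat (succ (succ zero)) (succ (succ zero))
steps to reach normal form (normal order): 21
already normal: no
first contracted redex: an elimNat iota-redex


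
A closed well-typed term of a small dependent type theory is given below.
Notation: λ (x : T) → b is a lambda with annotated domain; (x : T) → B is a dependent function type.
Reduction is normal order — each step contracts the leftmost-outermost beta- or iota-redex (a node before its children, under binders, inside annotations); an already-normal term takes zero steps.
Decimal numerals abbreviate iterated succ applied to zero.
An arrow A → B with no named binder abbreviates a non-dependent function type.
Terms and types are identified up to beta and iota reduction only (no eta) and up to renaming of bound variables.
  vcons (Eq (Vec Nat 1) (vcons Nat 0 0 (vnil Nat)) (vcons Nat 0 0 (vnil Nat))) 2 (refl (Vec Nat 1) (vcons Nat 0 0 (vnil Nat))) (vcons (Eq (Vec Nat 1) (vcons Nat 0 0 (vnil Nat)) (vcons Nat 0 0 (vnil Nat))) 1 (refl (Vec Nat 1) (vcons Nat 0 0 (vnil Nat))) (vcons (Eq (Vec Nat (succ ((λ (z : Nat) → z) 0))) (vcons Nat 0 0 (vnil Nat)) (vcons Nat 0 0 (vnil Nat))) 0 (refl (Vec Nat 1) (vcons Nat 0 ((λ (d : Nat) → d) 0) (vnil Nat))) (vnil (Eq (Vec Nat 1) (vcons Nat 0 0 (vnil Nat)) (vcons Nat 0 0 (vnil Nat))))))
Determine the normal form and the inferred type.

normal form:
  vcons (Eq (Vec Nat 1) (vcons Nat 0 0 (vnil Nat)) (vcons Nat 0 0 (vnil Nat))) 2 (refl (Vec Nat 1) (vcons Nat 0 0 (vnil Nat))) (vcons (Eq (Vec Nat 1) (vcons Nat 0 0 (vnil Nat)) (vcons Nat 0 0 (vnil Nat))) 1 (refl (Vec Nat 1) (vcons Nat 0 0 (vnil Nat))) (vcons (Eq (Vec Nat 1) (vcons Nat 0 0 (vnil Nat)) (vcons Nat 0 0 (vnil Nat))) 0 (refl (Vec Nat 1) (vcons Nat 0 0 (vnil Nat))) (vnil (Eq (Vec Nat 1) (vcons Nat 0 0 (vnil Nat)) (vcons Nat 0 0 (vnil Nat))))))
type:
  Vec (Eq (Vec Nat 1) (vcons Nat 0 0 (vnil Nat)) (vcons Nat 0 0 (vnil Nat))) 3
observation: the first redex contracted is a beta-redex; the normal form is reached in 2 normal-order steps.


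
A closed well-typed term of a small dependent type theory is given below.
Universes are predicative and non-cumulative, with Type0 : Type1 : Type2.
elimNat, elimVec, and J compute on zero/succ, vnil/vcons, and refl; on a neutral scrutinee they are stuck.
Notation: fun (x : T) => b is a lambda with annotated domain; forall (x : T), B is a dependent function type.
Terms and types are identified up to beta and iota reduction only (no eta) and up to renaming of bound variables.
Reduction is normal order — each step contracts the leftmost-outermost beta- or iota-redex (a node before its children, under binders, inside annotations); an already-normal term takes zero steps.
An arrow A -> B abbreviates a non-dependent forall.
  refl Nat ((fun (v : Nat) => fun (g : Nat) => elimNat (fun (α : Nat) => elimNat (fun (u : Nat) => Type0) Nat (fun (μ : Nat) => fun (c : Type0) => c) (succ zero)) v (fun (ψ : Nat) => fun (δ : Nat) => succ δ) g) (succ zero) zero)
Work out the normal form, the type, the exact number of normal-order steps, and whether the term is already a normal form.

resulting normal form:
  refl Nat (succ zero)
the term's type:
  Eq Nat (succ zero) (succ zero)
reduction steps (normal order): 3
started in normal form: no
first redex: a beta-redex


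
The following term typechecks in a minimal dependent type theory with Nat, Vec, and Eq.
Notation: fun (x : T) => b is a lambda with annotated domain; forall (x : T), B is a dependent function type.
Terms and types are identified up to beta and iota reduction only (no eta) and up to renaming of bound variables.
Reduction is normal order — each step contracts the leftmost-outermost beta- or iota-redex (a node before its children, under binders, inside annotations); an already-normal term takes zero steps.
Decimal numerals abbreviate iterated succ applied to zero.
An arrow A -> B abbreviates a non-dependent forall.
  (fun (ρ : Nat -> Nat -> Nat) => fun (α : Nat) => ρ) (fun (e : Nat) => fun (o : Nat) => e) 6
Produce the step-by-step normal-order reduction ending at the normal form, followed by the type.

normal-order reduction:
  (fun (ρ : Nat -> Nat -> Nat) => fun (α : Nat) => ρ) (fun (e : Nat) => fun (o : Nat) => e) 6
  ~> (fun (ρ : Nat) => fun (α : Nat) => fun (e : Nat) => α) 6
  ~> fun (ρ : Nat) => fun (α : Nat) => ρ
inferred type:
  Nat -> Nat -> Nat


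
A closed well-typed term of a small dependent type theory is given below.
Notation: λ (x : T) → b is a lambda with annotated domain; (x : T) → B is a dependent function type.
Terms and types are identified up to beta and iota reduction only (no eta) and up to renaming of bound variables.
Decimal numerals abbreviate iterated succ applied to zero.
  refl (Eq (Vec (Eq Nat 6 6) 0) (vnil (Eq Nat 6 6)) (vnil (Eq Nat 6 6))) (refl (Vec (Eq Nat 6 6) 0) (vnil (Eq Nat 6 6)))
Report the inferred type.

type:
  Eq (Eq (Vec (Eq Nat 6 6) 0) (vnil (Eq Nat 6 6)) (vnil (Eq Nat 6 6))) (refl (Vec (Eq Nat 6 6) 0) (vnil (Eq Nat 6 6))) (refl (Vec (Eq Nat 6 6) 0) (vnil (Eq Nat 6 6)))


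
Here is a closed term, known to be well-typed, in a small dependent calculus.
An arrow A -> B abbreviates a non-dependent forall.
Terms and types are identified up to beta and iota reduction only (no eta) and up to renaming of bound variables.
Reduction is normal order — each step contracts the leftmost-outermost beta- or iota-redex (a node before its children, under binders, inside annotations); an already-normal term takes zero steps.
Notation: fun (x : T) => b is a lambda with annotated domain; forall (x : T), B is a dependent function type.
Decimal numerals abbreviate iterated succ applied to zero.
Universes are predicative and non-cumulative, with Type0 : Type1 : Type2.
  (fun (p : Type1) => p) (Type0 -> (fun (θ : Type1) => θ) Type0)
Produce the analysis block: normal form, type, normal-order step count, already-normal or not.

resulting normal form:
  Type0 -> Type0
the term's type:
  Type1
steps to reach normal form (normal order): 2
already normal: no
first redex: a beta-redex


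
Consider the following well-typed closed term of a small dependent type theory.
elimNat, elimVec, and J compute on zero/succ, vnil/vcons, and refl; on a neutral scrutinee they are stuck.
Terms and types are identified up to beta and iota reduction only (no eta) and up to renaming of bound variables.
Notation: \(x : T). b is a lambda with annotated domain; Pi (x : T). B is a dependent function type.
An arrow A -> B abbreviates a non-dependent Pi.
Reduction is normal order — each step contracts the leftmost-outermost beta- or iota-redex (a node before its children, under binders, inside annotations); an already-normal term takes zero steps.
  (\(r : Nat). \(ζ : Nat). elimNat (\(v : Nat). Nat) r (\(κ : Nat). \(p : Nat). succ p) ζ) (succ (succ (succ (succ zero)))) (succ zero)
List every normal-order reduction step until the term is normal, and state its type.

normal-order reduction:
  (\(r : Nat). \(ζ : Nat). elimNat (\(v : Nat). Nat) r (\(κ : Nat). \(p : Nat). succ p) ζ) (succ (succ (succ (succ zero)))) (succ zero)
  ~> (\(r : Nat). elimNat (\(ζ : Nat). Nat) (succ (succ (succ (succ zero)))) (\(v : Nat). \(κ : Nat). succ κ) r) (succ zero)
  ~> elimNat (\(r : Nat). Nat) (succ (succ (succ (succ zero)))) (\(ζ : Nat). \(v : Nat). succ v) (succ zero)
  ~> (\(r : Nat). \(ζ : Nat). succ ζ) zero (elimNat (\(v : Nat). Nat) (succ (succ (succ (succ zero)))) (\(κ : Nat). \(p : Nat). succ p) zero)
  ~> (\(r : Nat). succ r) (elimNat (\(ζ : Nat). Nat) (succ (succ (succ (succ zero)))) (\(v : Nat). \(κ : Nat). succ κ) zero)
  ~> succ (elimNat (\(r : Nat). Nat) (succ (succ (succ (succ zero)))) (\(ζ : Nat). \(v : Nat). succ v) zero)
  ~> succ (succ (succ (succ (succ zero))))
type:
  Nat
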